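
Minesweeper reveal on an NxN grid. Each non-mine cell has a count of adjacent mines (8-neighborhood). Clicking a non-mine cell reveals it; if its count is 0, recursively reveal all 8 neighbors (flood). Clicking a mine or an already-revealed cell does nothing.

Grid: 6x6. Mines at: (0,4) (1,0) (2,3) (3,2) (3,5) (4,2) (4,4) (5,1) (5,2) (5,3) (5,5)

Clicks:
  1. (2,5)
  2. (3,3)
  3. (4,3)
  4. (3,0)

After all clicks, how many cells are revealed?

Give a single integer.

Click 1 (2,5) count=1: revealed 1 new [(2,5)] -> total=1
Click 2 (3,3) count=4: revealed 1 new [(3,3)] -> total=2
Click 3 (4,3) count=5: revealed 1 new [(4,3)] -> total=3
Click 4 (3,0) count=0: revealed 6 new [(2,0) (2,1) (3,0) (3,1) (4,0) (4,1)] -> total=9

Answer: 9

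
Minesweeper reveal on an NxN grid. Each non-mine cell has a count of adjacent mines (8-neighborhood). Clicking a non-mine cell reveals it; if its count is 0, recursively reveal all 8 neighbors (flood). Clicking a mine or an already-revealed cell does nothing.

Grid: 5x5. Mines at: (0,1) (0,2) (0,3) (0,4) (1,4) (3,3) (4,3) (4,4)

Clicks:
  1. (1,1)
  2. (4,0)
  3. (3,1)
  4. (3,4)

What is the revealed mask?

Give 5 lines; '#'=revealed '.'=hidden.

Answer: .....
###..
###..
###.#
###..

Derivation:
Click 1 (1,1) count=2: revealed 1 new [(1,1)] -> total=1
Click 2 (4,0) count=0: revealed 11 new [(1,0) (1,2) (2,0) (2,1) (2,2) (3,0) (3,1) (3,2) (4,0) (4,1) (4,2)] -> total=12
Click 3 (3,1) count=0: revealed 0 new [(none)] -> total=12
Click 4 (3,4) count=3: revealed 1 new [(3,4)] -> total=13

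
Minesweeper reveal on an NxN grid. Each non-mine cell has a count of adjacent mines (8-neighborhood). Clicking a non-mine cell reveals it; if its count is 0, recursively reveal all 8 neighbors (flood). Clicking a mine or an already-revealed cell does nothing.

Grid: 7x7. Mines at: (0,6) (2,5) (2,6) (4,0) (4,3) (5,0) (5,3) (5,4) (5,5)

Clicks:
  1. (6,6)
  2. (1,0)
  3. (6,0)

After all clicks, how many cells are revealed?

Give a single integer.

Click 1 (6,6) count=1: revealed 1 new [(6,6)] -> total=1
Click 2 (1,0) count=0: revealed 22 new [(0,0) (0,1) (0,2) (0,3) (0,4) (0,5) (1,0) (1,1) (1,2) (1,3) (1,4) (1,5) (2,0) (2,1) (2,2) (2,3) (2,4) (3,0) (3,1) (3,2) (3,3) (3,4)] -> total=23
Click 3 (6,0) count=1: revealed 1 new [(6,0)] -> total=24

Answer: 24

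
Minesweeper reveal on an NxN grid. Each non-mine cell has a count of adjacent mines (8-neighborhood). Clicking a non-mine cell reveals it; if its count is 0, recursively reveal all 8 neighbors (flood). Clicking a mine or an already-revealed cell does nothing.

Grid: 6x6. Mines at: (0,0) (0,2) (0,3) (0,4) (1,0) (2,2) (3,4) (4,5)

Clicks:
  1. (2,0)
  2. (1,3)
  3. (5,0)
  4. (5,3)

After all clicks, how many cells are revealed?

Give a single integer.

Answer: 17

Derivation:
Click 1 (2,0) count=1: revealed 1 new [(2,0)] -> total=1
Click 2 (1,3) count=4: revealed 1 new [(1,3)] -> total=2
Click 3 (5,0) count=0: revealed 15 new [(2,1) (3,0) (3,1) (3,2) (3,3) (4,0) (4,1) (4,2) (4,3) (4,4) (5,0) (5,1) (5,2) (5,3) (5,4)] -> total=17
Click 4 (5,3) count=0: revealed 0 new [(none)] -> total=17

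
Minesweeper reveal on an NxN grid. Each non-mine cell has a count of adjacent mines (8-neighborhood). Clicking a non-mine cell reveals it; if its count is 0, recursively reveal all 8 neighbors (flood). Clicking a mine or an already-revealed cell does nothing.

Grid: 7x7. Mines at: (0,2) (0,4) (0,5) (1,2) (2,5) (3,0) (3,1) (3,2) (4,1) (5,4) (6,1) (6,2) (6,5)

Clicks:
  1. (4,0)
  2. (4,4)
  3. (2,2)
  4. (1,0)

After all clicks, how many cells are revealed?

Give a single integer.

Answer: 9

Derivation:
Click 1 (4,0) count=3: revealed 1 new [(4,0)] -> total=1
Click 2 (4,4) count=1: revealed 1 new [(4,4)] -> total=2
Click 3 (2,2) count=3: revealed 1 new [(2,2)] -> total=3
Click 4 (1,0) count=0: revealed 6 new [(0,0) (0,1) (1,0) (1,1) (2,0) (2,1)] -> total=9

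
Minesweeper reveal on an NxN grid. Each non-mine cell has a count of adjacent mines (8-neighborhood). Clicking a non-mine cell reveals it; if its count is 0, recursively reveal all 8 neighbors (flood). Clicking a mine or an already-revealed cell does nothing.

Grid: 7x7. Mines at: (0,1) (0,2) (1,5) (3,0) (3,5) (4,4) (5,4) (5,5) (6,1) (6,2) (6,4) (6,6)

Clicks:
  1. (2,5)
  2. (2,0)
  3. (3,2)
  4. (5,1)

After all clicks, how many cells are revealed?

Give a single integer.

Click 1 (2,5) count=2: revealed 1 new [(2,5)] -> total=1
Click 2 (2,0) count=1: revealed 1 new [(2,0)] -> total=2
Click 3 (3,2) count=0: revealed 18 new [(1,1) (1,2) (1,3) (1,4) (2,1) (2,2) (2,3) (2,4) (3,1) (3,2) (3,3) (3,4) (4,1) (4,2) (4,3) (5,1) (5,2) (5,3)] -> total=20
Click 4 (5,1) count=2: revealed 0 new [(none)] -> total=20

Answer: 20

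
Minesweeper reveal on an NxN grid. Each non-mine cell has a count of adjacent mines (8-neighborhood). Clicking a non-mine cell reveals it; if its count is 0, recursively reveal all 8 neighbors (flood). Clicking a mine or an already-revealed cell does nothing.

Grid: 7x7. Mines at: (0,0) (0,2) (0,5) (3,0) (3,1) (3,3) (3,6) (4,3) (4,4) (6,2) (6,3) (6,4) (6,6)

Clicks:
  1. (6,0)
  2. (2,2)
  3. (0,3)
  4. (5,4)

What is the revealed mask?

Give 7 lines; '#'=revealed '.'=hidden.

Answer: ...#...
.......
..#....
.......
##.....
##..#..
##.....

Derivation:
Click 1 (6,0) count=0: revealed 6 new [(4,0) (4,1) (5,0) (5,1) (6,0) (6,1)] -> total=6
Click 2 (2,2) count=2: revealed 1 new [(2,2)] -> total=7
Click 3 (0,3) count=1: revealed 1 new [(0,3)] -> total=8
Click 4 (5,4) count=4: revealed 1 new [(5,4)] -> total=9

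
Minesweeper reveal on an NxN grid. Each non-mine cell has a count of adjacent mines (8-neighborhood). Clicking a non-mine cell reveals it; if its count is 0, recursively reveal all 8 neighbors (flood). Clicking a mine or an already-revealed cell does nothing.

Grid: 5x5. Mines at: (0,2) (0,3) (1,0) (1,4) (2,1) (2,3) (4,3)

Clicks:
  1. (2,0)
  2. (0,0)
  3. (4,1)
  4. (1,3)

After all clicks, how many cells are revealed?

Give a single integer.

Answer: 9

Derivation:
Click 1 (2,0) count=2: revealed 1 new [(2,0)] -> total=1
Click 2 (0,0) count=1: revealed 1 new [(0,0)] -> total=2
Click 3 (4,1) count=0: revealed 6 new [(3,0) (3,1) (3,2) (4,0) (4,1) (4,2)] -> total=8
Click 4 (1,3) count=4: revealed 1 new [(1,3)] -> total=9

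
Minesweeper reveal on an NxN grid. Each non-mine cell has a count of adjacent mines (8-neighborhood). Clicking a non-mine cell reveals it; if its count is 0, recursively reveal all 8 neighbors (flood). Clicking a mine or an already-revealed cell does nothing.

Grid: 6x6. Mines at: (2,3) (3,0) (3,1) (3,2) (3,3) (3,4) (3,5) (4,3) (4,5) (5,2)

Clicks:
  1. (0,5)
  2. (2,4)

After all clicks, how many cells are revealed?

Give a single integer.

Click 1 (0,5) count=0: revealed 17 new [(0,0) (0,1) (0,2) (0,3) (0,4) (0,5) (1,0) (1,1) (1,2) (1,3) (1,4) (1,5) (2,0) (2,1) (2,2) (2,4) (2,5)] -> total=17
Click 2 (2,4) count=4: revealed 0 new [(none)] -> total=17

Answer: 17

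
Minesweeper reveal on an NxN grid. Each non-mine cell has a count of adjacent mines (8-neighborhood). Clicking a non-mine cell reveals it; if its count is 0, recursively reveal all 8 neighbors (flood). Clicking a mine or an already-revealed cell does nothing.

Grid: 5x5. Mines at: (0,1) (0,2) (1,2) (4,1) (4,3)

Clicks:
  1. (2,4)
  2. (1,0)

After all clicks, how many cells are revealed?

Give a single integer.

Answer: 9

Derivation:
Click 1 (2,4) count=0: revealed 8 new [(0,3) (0,4) (1,3) (1,4) (2,3) (2,4) (3,3) (3,4)] -> total=8
Click 2 (1,0) count=1: revealed 1 new [(1,0)] -> total=9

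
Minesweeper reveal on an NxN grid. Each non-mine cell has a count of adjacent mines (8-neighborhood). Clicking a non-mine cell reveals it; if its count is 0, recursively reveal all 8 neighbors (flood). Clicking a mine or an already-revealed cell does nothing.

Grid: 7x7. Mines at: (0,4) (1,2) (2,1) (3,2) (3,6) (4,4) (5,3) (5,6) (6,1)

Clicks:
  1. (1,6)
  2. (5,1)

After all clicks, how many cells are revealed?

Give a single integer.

Answer: 7

Derivation:
Click 1 (1,6) count=0: revealed 6 new [(0,5) (0,6) (1,5) (1,6) (2,5) (2,6)] -> total=6
Click 2 (5,1) count=1: revealed 1 new [(5,1)] -> total=7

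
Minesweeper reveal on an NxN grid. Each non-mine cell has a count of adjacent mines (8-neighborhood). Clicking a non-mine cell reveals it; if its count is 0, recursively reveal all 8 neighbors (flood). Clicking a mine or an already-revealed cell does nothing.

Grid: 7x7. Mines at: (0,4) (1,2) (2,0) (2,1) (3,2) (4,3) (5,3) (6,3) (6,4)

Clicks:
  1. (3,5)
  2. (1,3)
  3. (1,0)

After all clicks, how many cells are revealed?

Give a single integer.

Click 1 (3,5) count=0: revealed 22 new [(0,5) (0,6) (1,3) (1,4) (1,5) (1,6) (2,3) (2,4) (2,5) (2,6) (3,3) (3,4) (3,5) (3,6) (4,4) (4,5) (4,6) (5,4) (5,5) (5,6) (6,5) (6,6)] -> total=22
Click 2 (1,3) count=2: revealed 0 new [(none)] -> total=22
Click 3 (1,0) count=2: revealed 1 new [(1,0)] -> total=23

Answer: 23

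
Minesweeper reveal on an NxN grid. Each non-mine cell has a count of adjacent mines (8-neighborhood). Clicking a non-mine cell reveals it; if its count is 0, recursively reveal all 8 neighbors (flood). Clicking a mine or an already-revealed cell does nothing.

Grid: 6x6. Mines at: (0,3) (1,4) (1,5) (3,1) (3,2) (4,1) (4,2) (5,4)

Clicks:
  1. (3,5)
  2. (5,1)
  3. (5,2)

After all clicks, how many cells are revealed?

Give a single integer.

Click 1 (3,5) count=0: revealed 9 new [(2,3) (2,4) (2,5) (3,3) (3,4) (3,5) (4,3) (4,4) (4,5)] -> total=9
Click 2 (5,1) count=2: revealed 1 new [(5,1)] -> total=10
Click 3 (5,2) count=2: revealed 1 new [(5,2)] -> total=11

Answer: 11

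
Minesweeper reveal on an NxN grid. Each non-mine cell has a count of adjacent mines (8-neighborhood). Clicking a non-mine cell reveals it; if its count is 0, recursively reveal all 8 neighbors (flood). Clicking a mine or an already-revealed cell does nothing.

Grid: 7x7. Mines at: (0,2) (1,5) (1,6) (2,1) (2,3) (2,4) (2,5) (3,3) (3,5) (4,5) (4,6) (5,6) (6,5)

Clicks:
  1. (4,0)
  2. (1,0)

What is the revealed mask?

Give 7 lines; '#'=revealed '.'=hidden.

Answer: .......
#......
.......
###....
#####..
#####..
#####..

Derivation:
Click 1 (4,0) count=0: revealed 18 new [(3,0) (3,1) (3,2) (4,0) (4,1) (4,2) (4,3) (4,4) (5,0) (5,1) (5,2) (5,3) (5,4) (6,0) (6,1) (6,2) (6,3) (6,4)] -> total=18
Click 2 (1,0) count=1: revealed 1 new [(1,0)] -> total=19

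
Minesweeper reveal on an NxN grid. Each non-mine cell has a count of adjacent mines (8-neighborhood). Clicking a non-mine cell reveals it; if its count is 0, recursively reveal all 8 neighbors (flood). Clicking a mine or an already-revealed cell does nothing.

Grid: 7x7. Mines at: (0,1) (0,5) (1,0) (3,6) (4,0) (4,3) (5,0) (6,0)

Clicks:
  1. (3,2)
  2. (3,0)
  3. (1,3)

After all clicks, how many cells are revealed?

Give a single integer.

Answer: 19

Derivation:
Click 1 (3,2) count=1: revealed 1 new [(3,2)] -> total=1
Click 2 (3,0) count=1: revealed 1 new [(3,0)] -> total=2
Click 3 (1,3) count=0: revealed 17 new [(0,2) (0,3) (0,4) (1,1) (1,2) (1,3) (1,4) (1,5) (2,1) (2,2) (2,3) (2,4) (2,5) (3,1) (3,3) (3,4) (3,5)] -> total=19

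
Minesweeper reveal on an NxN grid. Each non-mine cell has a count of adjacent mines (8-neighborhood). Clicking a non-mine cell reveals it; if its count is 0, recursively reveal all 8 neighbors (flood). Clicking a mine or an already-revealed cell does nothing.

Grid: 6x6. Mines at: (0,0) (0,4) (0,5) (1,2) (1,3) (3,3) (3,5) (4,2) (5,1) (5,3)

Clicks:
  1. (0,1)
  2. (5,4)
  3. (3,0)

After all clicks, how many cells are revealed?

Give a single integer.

Answer: 10

Derivation:
Click 1 (0,1) count=2: revealed 1 new [(0,1)] -> total=1
Click 2 (5,4) count=1: revealed 1 new [(5,4)] -> total=2
Click 3 (3,0) count=0: revealed 8 new [(1,0) (1,1) (2,0) (2,1) (3,0) (3,1) (4,0) (4,1)] -> total=10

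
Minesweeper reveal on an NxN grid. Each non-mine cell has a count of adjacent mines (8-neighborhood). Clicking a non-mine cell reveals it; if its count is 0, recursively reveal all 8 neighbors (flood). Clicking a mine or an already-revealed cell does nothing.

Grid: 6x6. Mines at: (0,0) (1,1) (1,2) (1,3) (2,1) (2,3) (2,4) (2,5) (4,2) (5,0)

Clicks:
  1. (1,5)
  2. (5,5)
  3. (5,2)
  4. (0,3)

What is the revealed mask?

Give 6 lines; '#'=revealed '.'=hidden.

Click 1 (1,5) count=2: revealed 1 new [(1,5)] -> total=1
Click 2 (5,5) count=0: revealed 9 new [(3,3) (3,4) (3,5) (4,3) (4,4) (4,5) (5,3) (5,4) (5,5)] -> total=10
Click 3 (5,2) count=1: revealed 1 new [(5,2)] -> total=11
Click 4 (0,3) count=2: revealed 1 new [(0,3)] -> total=12

Answer: ...#..
.....#
......
...###
...###
..####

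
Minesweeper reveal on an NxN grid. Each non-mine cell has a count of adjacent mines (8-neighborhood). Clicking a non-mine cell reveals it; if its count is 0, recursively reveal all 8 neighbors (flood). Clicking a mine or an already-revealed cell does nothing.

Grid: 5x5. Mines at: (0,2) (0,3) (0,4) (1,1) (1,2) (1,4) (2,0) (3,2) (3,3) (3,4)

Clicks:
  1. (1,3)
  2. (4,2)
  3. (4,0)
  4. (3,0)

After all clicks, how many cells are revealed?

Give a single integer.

Click 1 (1,3) count=5: revealed 1 new [(1,3)] -> total=1
Click 2 (4,2) count=2: revealed 1 new [(4,2)] -> total=2
Click 3 (4,0) count=0: revealed 4 new [(3,0) (3,1) (4,0) (4,1)] -> total=6
Click 4 (3,0) count=1: revealed 0 new [(none)] -> total=6

Answer: 6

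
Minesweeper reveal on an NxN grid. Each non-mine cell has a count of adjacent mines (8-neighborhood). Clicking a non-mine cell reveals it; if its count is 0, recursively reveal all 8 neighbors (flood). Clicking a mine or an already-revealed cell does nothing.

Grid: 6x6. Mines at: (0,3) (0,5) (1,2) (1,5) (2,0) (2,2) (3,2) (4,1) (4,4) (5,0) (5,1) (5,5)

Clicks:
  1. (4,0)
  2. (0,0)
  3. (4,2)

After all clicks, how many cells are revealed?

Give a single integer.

Click 1 (4,0) count=3: revealed 1 new [(4,0)] -> total=1
Click 2 (0,0) count=0: revealed 4 new [(0,0) (0,1) (1,0) (1,1)] -> total=5
Click 3 (4,2) count=3: revealed 1 new [(4,2)] -> total=6

Answer: 6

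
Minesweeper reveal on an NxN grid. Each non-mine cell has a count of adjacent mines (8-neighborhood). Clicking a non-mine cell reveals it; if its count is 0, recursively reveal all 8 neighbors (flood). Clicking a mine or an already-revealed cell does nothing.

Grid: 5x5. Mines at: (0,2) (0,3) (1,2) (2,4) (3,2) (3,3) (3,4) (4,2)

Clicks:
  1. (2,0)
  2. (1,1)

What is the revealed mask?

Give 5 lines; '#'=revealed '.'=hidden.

Answer: ##...
##...
##...
##...
##...

Derivation:
Click 1 (2,0) count=0: revealed 10 new [(0,0) (0,1) (1,0) (1,1) (2,0) (2,1) (3,0) (3,1) (4,0) (4,1)] -> total=10
Click 2 (1,1) count=2: revealed 0 new [(none)] -> total=10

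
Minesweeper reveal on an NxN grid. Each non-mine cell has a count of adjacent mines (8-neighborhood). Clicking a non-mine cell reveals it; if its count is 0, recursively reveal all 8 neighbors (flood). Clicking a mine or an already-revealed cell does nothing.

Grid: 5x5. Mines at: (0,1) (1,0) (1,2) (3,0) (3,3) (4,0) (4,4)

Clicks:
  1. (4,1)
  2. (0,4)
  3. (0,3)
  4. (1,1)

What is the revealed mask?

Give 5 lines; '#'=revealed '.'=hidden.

Click 1 (4,1) count=2: revealed 1 new [(4,1)] -> total=1
Click 2 (0,4) count=0: revealed 6 new [(0,3) (0,4) (1,3) (1,4) (2,3) (2,4)] -> total=7
Click 3 (0,3) count=1: revealed 0 new [(none)] -> total=7
Click 4 (1,1) count=3: revealed 1 new [(1,1)] -> total=8

Answer: ...##
.#.##
...##
.....
.#...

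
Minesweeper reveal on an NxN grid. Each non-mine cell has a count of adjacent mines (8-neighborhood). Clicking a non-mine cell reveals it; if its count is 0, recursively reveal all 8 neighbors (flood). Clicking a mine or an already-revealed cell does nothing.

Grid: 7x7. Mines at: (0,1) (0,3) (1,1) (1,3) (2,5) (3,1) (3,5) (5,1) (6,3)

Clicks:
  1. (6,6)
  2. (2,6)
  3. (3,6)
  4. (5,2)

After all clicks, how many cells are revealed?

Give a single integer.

Answer: 12

Derivation:
Click 1 (6,6) count=0: revealed 9 new [(4,4) (4,5) (4,6) (5,4) (5,5) (5,6) (6,4) (6,5) (6,6)] -> total=9
Click 2 (2,6) count=2: revealed 1 new [(2,6)] -> total=10
Click 3 (3,6) count=2: revealed 1 new [(3,6)] -> total=11
Click 4 (5,2) count=2: revealed 1 new [(5,2)] -> total=12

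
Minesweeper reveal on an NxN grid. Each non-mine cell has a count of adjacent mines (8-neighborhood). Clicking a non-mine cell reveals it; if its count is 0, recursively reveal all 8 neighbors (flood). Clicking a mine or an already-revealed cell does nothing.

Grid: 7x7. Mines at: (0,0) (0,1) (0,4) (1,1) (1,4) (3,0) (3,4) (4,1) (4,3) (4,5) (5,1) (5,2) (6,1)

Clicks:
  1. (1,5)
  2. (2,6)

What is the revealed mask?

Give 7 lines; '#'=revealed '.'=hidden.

Answer: .....##
.....##
.....##
.....##
.......
.......
.......

Derivation:
Click 1 (1,5) count=2: revealed 1 new [(1,5)] -> total=1
Click 2 (2,6) count=0: revealed 7 new [(0,5) (0,6) (1,6) (2,5) (2,6) (3,5) (3,6)] -> total=8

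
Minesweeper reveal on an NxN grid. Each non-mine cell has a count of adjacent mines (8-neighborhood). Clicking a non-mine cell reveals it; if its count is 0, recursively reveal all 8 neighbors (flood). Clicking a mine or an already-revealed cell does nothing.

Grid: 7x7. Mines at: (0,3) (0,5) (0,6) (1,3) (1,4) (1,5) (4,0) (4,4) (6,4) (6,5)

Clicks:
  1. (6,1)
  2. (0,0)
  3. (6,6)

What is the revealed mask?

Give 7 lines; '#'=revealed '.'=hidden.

Click 1 (6,1) count=0: revealed 25 new [(0,0) (0,1) (0,2) (1,0) (1,1) (1,2) (2,0) (2,1) (2,2) (2,3) (3,0) (3,1) (3,2) (3,3) (4,1) (4,2) (4,3) (5,0) (5,1) (5,2) (5,3) (6,0) (6,1) (6,2) (6,3)] -> total=25
Click 2 (0,0) count=0: revealed 0 new [(none)] -> total=25
Click 3 (6,6) count=1: revealed 1 new [(6,6)] -> total=26

Answer: ###....
###....
####...
####...
.###...
####...
####..#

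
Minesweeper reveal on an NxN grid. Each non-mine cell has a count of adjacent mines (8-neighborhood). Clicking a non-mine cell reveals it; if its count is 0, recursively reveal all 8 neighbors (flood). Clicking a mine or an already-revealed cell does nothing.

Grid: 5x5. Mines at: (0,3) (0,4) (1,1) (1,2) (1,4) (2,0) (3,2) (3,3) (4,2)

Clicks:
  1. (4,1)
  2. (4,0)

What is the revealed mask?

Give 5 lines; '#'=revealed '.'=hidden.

Click 1 (4,1) count=2: revealed 1 new [(4,1)] -> total=1
Click 2 (4,0) count=0: revealed 3 new [(3,0) (3,1) (4,0)] -> total=4

Answer: .....
.....
.....
##...
##...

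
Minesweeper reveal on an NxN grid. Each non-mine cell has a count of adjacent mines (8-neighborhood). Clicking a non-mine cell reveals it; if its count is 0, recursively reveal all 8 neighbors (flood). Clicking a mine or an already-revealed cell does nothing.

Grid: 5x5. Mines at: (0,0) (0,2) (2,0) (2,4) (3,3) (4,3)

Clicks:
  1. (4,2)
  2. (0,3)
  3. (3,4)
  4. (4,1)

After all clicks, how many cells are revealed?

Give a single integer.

Click 1 (4,2) count=2: revealed 1 new [(4,2)] -> total=1
Click 2 (0,3) count=1: revealed 1 new [(0,3)] -> total=2
Click 3 (3,4) count=3: revealed 1 new [(3,4)] -> total=3
Click 4 (4,1) count=0: revealed 5 new [(3,0) (3,1) (3,2) (4,0) (4,1)] -> total=8

Answer: 8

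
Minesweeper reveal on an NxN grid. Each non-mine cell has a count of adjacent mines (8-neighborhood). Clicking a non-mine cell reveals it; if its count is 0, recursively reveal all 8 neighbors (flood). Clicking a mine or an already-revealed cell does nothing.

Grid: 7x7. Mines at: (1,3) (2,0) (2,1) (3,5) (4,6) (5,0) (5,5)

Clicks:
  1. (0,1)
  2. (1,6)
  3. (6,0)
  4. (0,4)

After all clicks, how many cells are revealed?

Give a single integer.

Click 1 (0,1) count=0: revealed 6 new [(0,0) (0,1) (0,2) (1,0) (1,1) (1,2)] -> total=6
Click 2 (1,6) count=0: revealed 9 new [(0,4) (0,5) (0,6) (1,4) (1,5) (1,6) (2,4) (2,5) (2,6)] -> total=15
Click 3 (6,0) count=1: revealed 1 new [(6,0)] -> total=16
Click 4 (0,4) count=1: revealed 0 new [(none)] -> total=16

Answer: 16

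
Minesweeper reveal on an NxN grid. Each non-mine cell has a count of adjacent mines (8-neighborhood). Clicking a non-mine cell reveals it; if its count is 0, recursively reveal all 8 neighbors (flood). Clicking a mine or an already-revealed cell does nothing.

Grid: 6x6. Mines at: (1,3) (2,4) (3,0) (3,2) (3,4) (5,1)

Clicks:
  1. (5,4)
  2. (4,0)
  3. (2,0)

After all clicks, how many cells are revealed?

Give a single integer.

Answer: 10

Derivation:
Click 1 (5,4) count=0: revealed 8 new [(4,2) (4,3) (4,4) (4,5) (5,2) (5,3) (5,4) (5,5)] -> total=8
Click 2 (4,0) count=2: revealed 1 new [(4,0)] -> total=9
Click 3 (2,0) count=1: revealed 1 new [(2,0)] -> total=10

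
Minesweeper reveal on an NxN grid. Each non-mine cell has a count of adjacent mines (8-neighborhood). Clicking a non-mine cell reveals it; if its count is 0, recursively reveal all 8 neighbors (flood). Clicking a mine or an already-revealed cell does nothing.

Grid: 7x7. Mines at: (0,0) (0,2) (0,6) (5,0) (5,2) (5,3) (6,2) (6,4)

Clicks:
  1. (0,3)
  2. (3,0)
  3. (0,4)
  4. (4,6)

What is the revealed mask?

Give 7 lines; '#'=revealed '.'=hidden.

Click 1 (0,3) count=1: revealed 1 new [(0,3)] -> total=1
Click 2 (3,0) count=0: revealed 35 new [(0,4) (0,5) (1,0) (1,1) (1,2) (1,3) (1,4) (1,5) (1,6) (2,0) (2,1) (2,2) (2,3) (2,4) (2,5) (2,6) (3,0) (3,1) (3,2) (3,3) (3,4) (3,5) (3,6) (4,0) (4,1) (4,2) (4,3) (4,4) (4,5) (4,6) (5,4) (5,5) (5,6) (6,5) (6,6)] -> total=36
Click 3 (0,4) count=0: revealed 0 new [(none)] -> total=36
Click 4 (4,6) count=0: revealed 0 new [(none)] -> total=36

Answer: ...###.
#######
#######
#######
#######
....###
.....##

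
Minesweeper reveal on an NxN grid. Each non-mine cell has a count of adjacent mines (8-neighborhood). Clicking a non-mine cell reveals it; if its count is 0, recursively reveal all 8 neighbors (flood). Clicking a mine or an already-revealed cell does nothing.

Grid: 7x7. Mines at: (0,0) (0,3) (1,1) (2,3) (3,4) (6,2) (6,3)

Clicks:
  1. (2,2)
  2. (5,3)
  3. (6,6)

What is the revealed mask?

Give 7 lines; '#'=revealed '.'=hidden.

Click 1 (2,2) count=2: revealed 1 new [(2,2)] -> total=1
Click 2 (5,3) count=2: revealed 1 new [(5,3)] -> total=2
Click 3 (6,6) count=0: revealed 20 new [(0,4) (0,5) (0,6) (1,4) (1,5) (1,6) (2,4) (2,5) (2,6) (3,5) (3,6) (4,4) (4,5) (4,6) (5,4) (5,5) (5,6) (6,4) (6,5) (6,6)] -> total=22

Answer: ....###
....###
..#.###
.....##
....###
...####
....###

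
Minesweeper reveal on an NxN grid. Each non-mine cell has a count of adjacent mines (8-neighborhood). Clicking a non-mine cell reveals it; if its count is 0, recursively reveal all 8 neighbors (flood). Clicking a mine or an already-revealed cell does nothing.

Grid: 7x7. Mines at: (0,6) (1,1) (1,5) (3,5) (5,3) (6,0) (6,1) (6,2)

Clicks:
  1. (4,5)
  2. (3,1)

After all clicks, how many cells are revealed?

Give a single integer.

Answer: 25

Derivation:
Click 1 (4,5) count=1: revealed 1 new [(4,5)] -> total=1
Click 2 (3,1) count=0: revealed 24 new [(0,2) (0,3) (0,4) (1,2) (1,3) (1,4) (2,0) (2,1) (2,2) (2,3) (2,4) (3,0) (3,1) (3,2) (3,3) (3,4) (4,0) (4,1) (4,2) (4,3) (4,4) (5,0) (5,1) (5,2)] -> total=25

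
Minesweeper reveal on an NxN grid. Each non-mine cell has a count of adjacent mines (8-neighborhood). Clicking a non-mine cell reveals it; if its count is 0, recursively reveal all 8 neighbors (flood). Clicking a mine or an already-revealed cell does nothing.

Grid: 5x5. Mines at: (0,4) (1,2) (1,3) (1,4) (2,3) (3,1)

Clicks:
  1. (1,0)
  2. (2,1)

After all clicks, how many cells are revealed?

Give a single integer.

Click 1 (1,0) count=0: revealed 6 new [(0,0) (0,1) (1,0) (1,1) (2,0) (2,1)] -> total=6
Click 2 (2,1) count=2: revealed 0 new [(none)] -> total=6

Answer: 6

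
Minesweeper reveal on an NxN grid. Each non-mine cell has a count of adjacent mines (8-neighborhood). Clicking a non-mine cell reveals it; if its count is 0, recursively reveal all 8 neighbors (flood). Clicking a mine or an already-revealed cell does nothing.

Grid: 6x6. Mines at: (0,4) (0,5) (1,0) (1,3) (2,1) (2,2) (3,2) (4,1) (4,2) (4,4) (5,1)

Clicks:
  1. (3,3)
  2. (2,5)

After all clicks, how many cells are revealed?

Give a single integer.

Click 1 (3,3) count=4: revealed 1 new [(3,3)] -> total=1
Click 2 (2,5) count=0: revealed 6 new [(1,4) (1,5) (2,4) (2,5) (3,4) (3,5)] -> total=7

Answer: 7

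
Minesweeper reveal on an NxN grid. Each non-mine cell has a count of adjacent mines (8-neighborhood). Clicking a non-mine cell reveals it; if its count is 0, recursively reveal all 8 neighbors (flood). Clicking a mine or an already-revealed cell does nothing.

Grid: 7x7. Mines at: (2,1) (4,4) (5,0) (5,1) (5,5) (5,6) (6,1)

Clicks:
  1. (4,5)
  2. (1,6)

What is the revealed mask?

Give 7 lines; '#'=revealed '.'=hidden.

Click 1 (4,5) count=3: revealed 1 new [(4,5)] -> total=1
Click 2 (1,6) count=0: revealed 25 new [(0,0) (0,1) (0,2) (0,3) (0,4) (0,5) (0,6) (1,0) (1,1) (1,2) (1,3) (1,4) (1,5) (1,6) (2,2) (2,3) (2,4) (2,5) (2,6) (3,2) (3,3) (3,4) (3,5) (3,6) (4,6)] -> total=26

Answer: #######
#######
..#####
..#####
.....##
.......
.......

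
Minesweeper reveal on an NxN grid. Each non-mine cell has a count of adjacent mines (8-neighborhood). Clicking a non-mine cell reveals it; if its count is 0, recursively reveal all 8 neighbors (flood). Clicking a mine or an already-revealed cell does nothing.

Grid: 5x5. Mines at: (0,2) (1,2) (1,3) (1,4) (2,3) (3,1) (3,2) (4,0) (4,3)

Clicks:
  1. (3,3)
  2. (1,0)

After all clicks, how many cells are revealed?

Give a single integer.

Click 1 (3,3) count=3: revealed 1 new [(3,3)] -> total=1
Click 2 (1,0) count=0: revealed 6 new [(0,0) (0,1) (1,0) (1,1) (2,0) (2,1)] -> total=7

Answer: 7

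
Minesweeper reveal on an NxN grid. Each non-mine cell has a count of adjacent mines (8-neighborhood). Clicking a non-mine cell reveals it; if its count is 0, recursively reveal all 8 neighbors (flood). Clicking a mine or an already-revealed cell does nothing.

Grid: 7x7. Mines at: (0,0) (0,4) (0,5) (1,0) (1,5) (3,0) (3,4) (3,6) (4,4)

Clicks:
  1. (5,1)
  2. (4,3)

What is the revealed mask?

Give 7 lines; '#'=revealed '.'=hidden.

Answer: .###...
.###...
.###...
.###...
####.##
#######
#######

Derivation:
Click 1 (5,1) count=0: revealed 32 new [(0,1) (0,2) (0,3) (1,1) (1,2) (1,3) (2,1) (2,2) (2,3) (3,1) (3,2) (3,3) (4,0) (4,1) (4,2) (4,3) (4,5) (4,6) (5,0) (5,1) (5,2) (5,3) (5,4) (5,5) (5,6) (6,0) (6,1) (6,2) (6,3) (6,4) (6,5) (6,6)] -> total=32
Click 2 (4,3) count=2: revealed 0 new [(none)] -> total=32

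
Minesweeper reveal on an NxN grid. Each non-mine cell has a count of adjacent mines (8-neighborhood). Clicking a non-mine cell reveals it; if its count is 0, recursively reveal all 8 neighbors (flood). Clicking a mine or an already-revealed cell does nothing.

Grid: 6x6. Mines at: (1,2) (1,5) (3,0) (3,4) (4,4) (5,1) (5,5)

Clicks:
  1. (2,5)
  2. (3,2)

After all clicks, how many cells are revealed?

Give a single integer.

Answer: 10

Derivation:
Click 1 (2,5) count=2: revealed 1 new [(2,5)] -> total=1
Click 2 (3,2) count=0: revealed 9 new [(2,1) (2,2) (2,3) (3,1) (3,2) (3,3) (4,1) (4,2) (4,3)] -> total=10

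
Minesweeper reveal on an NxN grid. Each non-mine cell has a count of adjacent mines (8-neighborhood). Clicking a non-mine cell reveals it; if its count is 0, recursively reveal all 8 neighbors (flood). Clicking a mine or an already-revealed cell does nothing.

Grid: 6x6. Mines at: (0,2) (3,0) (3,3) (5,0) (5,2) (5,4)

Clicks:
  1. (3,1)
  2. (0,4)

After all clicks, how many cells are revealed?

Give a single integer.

Click 1 (3,1) count=1: revealed 1 new [(3,1)] -> total=1
Click 2 (0,4) count=0: revealed 13 new [(0,3) (0,4) (0,5) (1,3) (1,4) (1,5) (2,3) (2,4) (2,5) (3,4) (3,5) (4,4) (4,5)] -> total=14

Answer: 14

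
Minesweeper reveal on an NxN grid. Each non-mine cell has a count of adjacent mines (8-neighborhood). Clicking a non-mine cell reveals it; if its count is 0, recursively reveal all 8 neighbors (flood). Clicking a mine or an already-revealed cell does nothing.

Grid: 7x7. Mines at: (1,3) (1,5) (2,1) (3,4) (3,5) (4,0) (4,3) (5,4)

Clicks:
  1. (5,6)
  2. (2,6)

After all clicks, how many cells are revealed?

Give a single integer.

Answer: 7

Derivation:
Click 1 (5,6) count=0: revealed 6 new [(4,5) (4,6) (5,5) (5,6) (6,5) (6,6)] -> total=6
Click 2 (2,6) count=2: revealed 1 new [(2,6)] -> total=7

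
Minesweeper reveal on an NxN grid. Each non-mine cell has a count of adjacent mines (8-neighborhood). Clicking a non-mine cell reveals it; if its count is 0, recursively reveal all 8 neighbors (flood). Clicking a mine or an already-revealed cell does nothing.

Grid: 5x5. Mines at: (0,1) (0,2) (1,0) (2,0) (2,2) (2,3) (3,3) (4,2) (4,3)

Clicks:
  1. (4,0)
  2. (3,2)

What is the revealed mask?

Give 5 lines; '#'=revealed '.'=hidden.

Click 1 (4,0) count=0: revealed 4 new [(3,0) (3,1) (4,0) (4,1)] -> total=4
Click 2 (3,2) count=5: revealed 1 new [(3,2)] -> total=5

Answer: .....
.....
.....
###..
##...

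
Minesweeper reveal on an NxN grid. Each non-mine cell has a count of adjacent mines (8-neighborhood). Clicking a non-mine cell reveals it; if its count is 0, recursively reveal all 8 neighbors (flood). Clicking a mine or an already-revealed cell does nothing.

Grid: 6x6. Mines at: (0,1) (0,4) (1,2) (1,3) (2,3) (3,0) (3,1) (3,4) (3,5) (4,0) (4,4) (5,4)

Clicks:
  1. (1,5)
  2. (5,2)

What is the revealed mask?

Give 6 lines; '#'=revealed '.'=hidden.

Answer: ......
.....#
......
......
.###..
.###..

Derivation:
Click 1 (1,5) count=1: revealed 1 new [(1,5)] -> total=1
Click 2 (5,2) count=0: revealed 6 new [(4,1) (4,2) (4,3) (5,1) (5,2) (5,3)] -> total=7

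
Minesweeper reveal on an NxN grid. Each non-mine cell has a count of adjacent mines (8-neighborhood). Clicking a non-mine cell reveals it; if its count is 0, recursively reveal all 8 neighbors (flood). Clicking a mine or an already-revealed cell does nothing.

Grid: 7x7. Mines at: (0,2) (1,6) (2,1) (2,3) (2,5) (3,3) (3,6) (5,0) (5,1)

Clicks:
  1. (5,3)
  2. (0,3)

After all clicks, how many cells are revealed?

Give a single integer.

Click 1 (5,3) count=0: revealed 15 new [(4,2) (4,3) (4,4) (4,5) (4,6) (5,2) (5,3) (5,4) (5,5) (5,6) (6,2) (6,3) (6,4) (6,5) (6,6)] -> total=15
Click 2 (0,3) count=1: revealed 1 new [(0,3)] -> total=16

Answer: 16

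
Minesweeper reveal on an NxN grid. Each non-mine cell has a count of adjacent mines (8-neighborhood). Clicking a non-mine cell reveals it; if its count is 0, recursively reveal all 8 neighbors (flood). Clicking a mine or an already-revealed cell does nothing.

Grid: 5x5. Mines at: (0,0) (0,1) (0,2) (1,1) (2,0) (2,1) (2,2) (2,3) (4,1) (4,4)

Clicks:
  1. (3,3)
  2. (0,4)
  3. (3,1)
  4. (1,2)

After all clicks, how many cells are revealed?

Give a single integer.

Answer: 7

Derivation:
Click 1 (3,3) count=3: revealed 1 new [(3,3)] -> total=1
Click 2 (0,4) count=0: revealed 4 new [(0,3) (0,4) (1,3) (1,4)] -> total=5
Click 3 (3,1) count=4: revealed 1 new [(3,1)] -> total=6
Click 4 (1,2) count=6: revealed 1 new [(1,2)] -> total=7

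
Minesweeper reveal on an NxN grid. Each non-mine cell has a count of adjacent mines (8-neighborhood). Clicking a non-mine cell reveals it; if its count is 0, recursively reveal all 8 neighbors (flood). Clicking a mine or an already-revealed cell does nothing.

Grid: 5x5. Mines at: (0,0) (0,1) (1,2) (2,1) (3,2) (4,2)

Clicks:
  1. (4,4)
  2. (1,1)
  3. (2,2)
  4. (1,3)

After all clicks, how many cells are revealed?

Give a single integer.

Click 1 (4,4) count=0: revealed 10 new [(0,3) (0,4) (1,3) (1,4) (2,3) (2,4) (3,3) (3,4) (4,3) (4,4)] -> total=10
Click 2 (1,1) count=4: revealed 1 new [(1,1)] -> total=11
Click 3 (2,2) count=3: revealed 1 new [(2,2)] -> total=12
Click 4 (1,3) count=1: revealed 0 new [(none)] -> total=12

Answer: 12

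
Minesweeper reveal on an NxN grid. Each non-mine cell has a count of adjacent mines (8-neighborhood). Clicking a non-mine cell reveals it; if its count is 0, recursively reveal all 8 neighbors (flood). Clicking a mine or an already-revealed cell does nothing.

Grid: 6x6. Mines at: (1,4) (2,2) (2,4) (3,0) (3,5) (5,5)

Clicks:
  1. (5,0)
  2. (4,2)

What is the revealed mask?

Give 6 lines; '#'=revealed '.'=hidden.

Click 1 (5,0) count=0: revealed 14 new [(3,1) (3,2) (3,3) (3,4) (4,0) (4,1) (4,2) (4,3) (4,4) (5,0) (5,1) (5,2) (5,3) (5,4)] -> total=14
Click 2 (4,2) count=0: revealed 0 new [(none)] -> total=14

Answer: ......
......
......
.####.
#####.
#####.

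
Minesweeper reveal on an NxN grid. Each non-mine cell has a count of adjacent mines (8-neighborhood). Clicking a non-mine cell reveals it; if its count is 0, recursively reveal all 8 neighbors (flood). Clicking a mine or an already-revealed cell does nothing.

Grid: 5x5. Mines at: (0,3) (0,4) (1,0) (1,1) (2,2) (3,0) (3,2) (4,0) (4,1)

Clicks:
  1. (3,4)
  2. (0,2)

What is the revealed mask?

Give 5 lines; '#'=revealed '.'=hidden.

Answer: ..#..
...##
...##
...##
...##

Derivation:
Click 1 (3,4) count=0: revealed 8 new [(1,3) (1,4) (2,3) (2,4) (3,3) (3,4) (4,3) (4,4)] -> total=8
Click 2 (0,2) count=2: revealed 1 new [(0,2)] -> total=9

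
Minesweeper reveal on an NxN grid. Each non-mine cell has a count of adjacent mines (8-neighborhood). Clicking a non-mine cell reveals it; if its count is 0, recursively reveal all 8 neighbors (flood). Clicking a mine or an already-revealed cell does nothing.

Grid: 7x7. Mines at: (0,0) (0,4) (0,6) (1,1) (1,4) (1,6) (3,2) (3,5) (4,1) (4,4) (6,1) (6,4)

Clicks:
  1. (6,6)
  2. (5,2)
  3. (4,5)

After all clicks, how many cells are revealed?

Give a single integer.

Answer: 7

Derivation:
Click 1 (6,6) count=0: revealed 6 new [(4,5) (4,6) (5,5) (5,6) (6,5) (6,6)] -> total=6
Click 2 (5,2) count=2: revealed 1 new [(5,2)] -> total=7
Click 3 (4,5) count=2: revealed 0 new [(none)] -> total=7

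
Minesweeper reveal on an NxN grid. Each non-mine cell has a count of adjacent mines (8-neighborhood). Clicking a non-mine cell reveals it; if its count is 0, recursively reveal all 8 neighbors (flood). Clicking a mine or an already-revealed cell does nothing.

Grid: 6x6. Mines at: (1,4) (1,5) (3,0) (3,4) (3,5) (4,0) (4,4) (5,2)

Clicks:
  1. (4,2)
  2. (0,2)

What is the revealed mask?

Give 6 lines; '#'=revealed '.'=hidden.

Answer: ####..
####..
####..
.###..
.###..
......

Derivation:
Click 1 (4,2) count=1: revealed 1 new [(4,2)] -> total=1
Click 2 (0,2) count=0: revealed 17 new [(0,0) (0,1) (0,2) (0,3) (1,0) (1,1) (1,2) (1,3) (2,0) (2,1) (2,2) (2,3) (3,1) (3,2) (3,3) (4,1) (4,3)] -> total=18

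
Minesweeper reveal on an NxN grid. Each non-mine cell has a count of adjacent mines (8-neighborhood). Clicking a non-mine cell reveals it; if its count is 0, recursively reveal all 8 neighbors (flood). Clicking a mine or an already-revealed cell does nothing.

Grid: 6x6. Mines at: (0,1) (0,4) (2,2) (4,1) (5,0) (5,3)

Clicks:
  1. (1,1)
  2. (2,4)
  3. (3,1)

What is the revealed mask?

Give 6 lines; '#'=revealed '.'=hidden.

Answer: ......
.#.###
...###
.#.###
...###
....##

Derivation:
Click 1 (1,1) count=2: revealed 1 new [(1,1)] -> total=1
Click 2 (2,4) count=0: revealed 14 new [(1,3) (1,4) (1,5) (2,3) (2,4) (2,5) (3,3) (3,4) (3,5) (4,3) (4,4) (4,5) (5,4) (5,5)] -> total=15
Click 3 (3,1) count=2: revealed 1 new [(3,1)] -> total=16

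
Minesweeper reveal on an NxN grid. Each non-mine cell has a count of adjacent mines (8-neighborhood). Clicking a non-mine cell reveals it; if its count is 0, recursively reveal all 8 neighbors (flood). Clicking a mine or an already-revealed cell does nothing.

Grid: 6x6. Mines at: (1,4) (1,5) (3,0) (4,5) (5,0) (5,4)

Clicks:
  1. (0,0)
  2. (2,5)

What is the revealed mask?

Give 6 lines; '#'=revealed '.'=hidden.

Click 1 (0,0) count=0: revealed 24 new [(0,0) (0,1) (0,2) (0,3) (1,0) (1,1) (1,2) (1,3) (2,0) (2,1) (2,2) (2,3) (2,4) (3,1) (3,2) (3,3) (3,4) (4,1) (4,2) (4,3) (4,4) (5,1) (5,2) (5,3)] -> total=24
Click 2 (2,5) count=2: revealed 1 new [(2,5)] -> total=25

Answer: ####..
####..
######
.####.
.####.
.###..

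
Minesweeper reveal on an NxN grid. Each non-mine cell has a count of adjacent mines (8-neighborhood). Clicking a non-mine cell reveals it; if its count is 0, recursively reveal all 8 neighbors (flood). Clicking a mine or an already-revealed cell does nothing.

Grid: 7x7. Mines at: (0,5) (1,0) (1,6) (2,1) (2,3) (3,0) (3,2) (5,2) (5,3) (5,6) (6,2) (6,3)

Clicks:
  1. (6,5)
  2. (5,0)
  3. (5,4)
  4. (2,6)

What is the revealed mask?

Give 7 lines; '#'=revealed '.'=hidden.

Answer: .......
.......
......#
.......
##.....
##..#..
##...#.

Derivation:
Click 1 (6,5) count=1: revealed 1 new [(6,5)] -> total=1
Click 2 (5,0) count=0: revealed 6 new [(4,0) (4,1) (5,0) (5,1) (6,0) (6,1)] -> total=7
Click 3 (5,4) count=2: revealed 1 new [(5,4)] -> total=8
Click 4 (2,6) count=1: revealed 1 new [(2,6)] -> total=9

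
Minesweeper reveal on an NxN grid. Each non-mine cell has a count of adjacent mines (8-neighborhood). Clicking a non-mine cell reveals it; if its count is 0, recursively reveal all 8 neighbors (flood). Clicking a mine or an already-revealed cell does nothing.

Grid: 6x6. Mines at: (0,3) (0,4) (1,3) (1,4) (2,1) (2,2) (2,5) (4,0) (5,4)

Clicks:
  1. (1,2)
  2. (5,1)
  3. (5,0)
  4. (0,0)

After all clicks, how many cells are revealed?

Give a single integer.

Answer: 8

Derivation:
Click 1 (1,2) count=4: revealed 1 new [(1,2)] -> total=1
Click 2 (5,1) count=1: revealed 1 new [(5,1)] -> total=2
Click 3 (5,0) count=1: revealed 1 new [(5,0)] -> total=3
Click 4 (0,0) count=0: revealed 5 new [(0,0) (0,1) (0,2) (1,0) (1,1)] -> total=8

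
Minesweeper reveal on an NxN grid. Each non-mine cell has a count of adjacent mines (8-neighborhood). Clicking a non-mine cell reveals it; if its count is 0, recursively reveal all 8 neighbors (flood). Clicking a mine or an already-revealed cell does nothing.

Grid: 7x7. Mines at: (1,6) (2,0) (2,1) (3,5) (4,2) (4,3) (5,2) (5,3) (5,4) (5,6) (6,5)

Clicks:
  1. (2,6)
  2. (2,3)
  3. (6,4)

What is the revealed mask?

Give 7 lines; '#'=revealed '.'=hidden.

Click 1 (2,6) count=2: revealed 1 new [(2,6)] -> total=1
Click 2 (2,3) count=0: revealed 19 new [(0,0) (0,1) (0,2) (0,3) (0,4) (0,5) (1,0) (1,1) (1,2) (1,3) (1,4) (1,5) (2,2) (2,3) (2,4) (2,5) (3,2) (3,3) (3,4)] -> total=20
Click 3 (6,4) count=3: revealed 1 new [(6,4)] -> total=21

Answer: ######.
######.
..#####
..###..
.......
.......
....#..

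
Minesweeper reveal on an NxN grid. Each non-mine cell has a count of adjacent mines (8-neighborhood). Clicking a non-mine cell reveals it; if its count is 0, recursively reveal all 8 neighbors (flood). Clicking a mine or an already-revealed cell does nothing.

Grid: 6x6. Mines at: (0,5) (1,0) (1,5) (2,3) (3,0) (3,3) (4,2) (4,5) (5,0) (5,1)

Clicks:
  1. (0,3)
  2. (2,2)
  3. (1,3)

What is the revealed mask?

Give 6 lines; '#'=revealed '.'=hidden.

Answer: .####.
.####.
..#...
......
......
......

Derivation:
Click 1 (0,3) count=0: revealed 8 new [(0,1) (0,2) (0,3) (0,4) (1,1) (1,2) (1,3) (1,4)] -> total=8
Click 2 (2,2) count=2: revealed 1 new [(2,2)] -> total=9
Click 3 (1,3) count=1: revealed 0 new [(none)] -> total=9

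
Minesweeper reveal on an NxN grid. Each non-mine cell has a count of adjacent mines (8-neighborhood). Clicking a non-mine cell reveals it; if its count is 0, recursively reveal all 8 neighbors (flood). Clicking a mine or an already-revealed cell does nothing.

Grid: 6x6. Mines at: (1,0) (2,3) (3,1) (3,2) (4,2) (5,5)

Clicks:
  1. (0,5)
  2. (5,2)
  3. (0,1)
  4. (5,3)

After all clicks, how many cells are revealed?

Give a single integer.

Answer: 18

Derivation:
Click 1 (0,5) count=0: revealed 16 new [(0,1) (0,2) (0,3) (0,4) (0,5) (1,1) (1,2) (1,3) (1,4) (1,5) (2,4) (2,5) (3,4) (3,5) (4,4) (4,5)] -> total=16
Click 2 (5,2) count=1: revealed 1 new [(5,2)] -> total=17
Click 3 (0,1) count=1: revealed 0 new [(none)] -> total=17
Click 4 (5,3) count=1: revealed 1 new [(5,3)] -> total=18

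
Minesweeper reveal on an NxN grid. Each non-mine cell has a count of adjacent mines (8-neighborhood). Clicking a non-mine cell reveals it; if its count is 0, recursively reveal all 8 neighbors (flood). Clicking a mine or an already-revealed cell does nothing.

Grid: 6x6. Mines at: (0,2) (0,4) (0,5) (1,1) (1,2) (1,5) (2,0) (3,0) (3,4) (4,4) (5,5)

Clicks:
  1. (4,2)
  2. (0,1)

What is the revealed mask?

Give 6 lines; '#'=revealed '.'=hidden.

Click 1 (4,2) count=0: revealed 14 new [(2,1) (2,2) (2,3) (3,1) (3,2) (3,3) (4,0) (4,1) (4,2) (4,3) (5,0) (5,1) (5,2) (5,3)] -> total=14
Click 2 (0,1) count=3: revealed 1 new [(0,1)] -> total=15

Answer: .#....
......
.###..
.###..
####..
####..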